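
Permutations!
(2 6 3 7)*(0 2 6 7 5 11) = [2, 1, 7, 5, 4, 11, 3, 6, 8, 9, 10, 0] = (0 2 7 6 3 5 11)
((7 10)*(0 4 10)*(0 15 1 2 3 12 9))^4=((0 4 10 7 15 1 2 3 12 9))^4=(0 15 12 10 2)(1 9 7 3 4)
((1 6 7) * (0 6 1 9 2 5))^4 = (0 2 7)(5 9 6)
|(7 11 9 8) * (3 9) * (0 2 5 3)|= |(0 2 5 3 9 8 7 11)|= 8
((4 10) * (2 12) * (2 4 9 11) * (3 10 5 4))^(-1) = ((2 12 3 10 9 11)(4 5))^(-1) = (2 11 9 10 3 12)(4 5)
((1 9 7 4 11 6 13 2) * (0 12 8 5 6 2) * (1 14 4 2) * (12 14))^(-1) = ((0 14 4 11 1 9 7 2 12 8 5 6 13))^(-1) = (0 13 6 5 8 12 2 7 9 1 11 4 14)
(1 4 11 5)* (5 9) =[0, 4, 2, 3, 11, 1, 6, 7, 8, 5, 10, 9] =(1 4 11 9 5)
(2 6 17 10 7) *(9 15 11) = (2 6 17 10 7)(9 15 11) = [0, 1, 6, 3, 4, 5, 17, 2, 8, 15, 7, 9, 12, 13, 14, 11, 16, 10]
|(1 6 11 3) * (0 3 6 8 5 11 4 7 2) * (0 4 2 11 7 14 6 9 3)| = 28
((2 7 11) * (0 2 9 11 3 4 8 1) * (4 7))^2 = (11)(0 4 1 2 8)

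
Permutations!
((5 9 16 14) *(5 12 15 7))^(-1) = ((5 9 16 14 12 15 7))^(-1) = (5 7 15 12 14 16 9)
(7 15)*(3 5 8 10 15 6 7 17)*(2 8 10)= (2 8)(3 5 10 15 17)(6 7)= [0, 1, 8, 5, 4, 10, 7, 6, 2, 9, 15, 11, 12, 13, 14, 17, 16, 3]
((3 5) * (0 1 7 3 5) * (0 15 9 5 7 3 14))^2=((0 1 3 15 9 5 7 14))^2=(0 3 9 7)(1 15 5 14)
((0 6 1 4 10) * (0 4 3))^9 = ((0 6 1 3)(4 10))^9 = (0 6 1 3)(4 10)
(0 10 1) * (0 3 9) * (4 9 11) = (0 10 1 3 11 4 9) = [10, 3, 2, 11, 9, 5, 6, 7, 8, 0, 1, 4]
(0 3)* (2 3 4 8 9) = (0 4 8 9 2 3) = [4, 1, 3, 0, 8, 5, 6, 7, 9, 2]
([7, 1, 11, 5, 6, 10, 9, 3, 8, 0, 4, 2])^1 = (0 7 3 5 10 4 6 9)(2 11)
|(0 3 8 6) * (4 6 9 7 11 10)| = |(0 3 8 9 7 11 10 4 6)| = 9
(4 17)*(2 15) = (2 15)(4 17) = [0, 1, 15, 3, 17, 5, 6, 7, 8, 9, 10, 11, 12, 13, 14, 2, 16, 4]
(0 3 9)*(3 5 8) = (0 5 8 3 9) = [5, 1, 2, 9, 4, 8, 6, 7, 3, 0]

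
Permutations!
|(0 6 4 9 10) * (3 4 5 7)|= 8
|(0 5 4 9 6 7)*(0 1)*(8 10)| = 14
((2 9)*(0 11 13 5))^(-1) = ((0 11 13 5)(2 9))^(-1) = (0 5 13 11)(2 9)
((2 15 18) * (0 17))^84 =(18)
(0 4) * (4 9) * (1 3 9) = (0 1 3 9 4) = [1, 3, 2, 9, 0, 5, 6, 7, 8, 4]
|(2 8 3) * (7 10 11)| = |(2 8 3)(7 10 11)| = 3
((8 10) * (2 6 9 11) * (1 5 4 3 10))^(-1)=((1 5 4 3 10 8)(2 6 9 11))^(-1)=(1 8 10 3 4 5)(2 11 9 6)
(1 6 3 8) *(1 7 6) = (3 8 7 6) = [0, 1, 2, 8, 4, 5, 3, 6, 7]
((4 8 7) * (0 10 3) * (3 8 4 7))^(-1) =(0 3 8 10)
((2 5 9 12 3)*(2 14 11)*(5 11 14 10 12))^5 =((14)(2 11)(3 10 12)(5 9))^5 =(14)(2 11)(3 12 10)(5 9)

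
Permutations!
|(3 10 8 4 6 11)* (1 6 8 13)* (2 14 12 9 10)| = |(1 6 11 3 2 14 12 9 10 13)(4 8)| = 10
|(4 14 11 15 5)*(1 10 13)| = 15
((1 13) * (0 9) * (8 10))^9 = ((0 9)(1 13)(8 10))^9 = (0 9)(1 13)(8 10)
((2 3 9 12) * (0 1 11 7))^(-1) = (0 7 11 1)(2 12 9 3)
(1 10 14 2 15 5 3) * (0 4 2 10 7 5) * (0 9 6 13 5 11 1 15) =(0 4 2)(1 7 11)(3 15 9 6 13 5)(10 14) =[4, 7, 0, 15, 2, 3, 13, 11, 8, 6, 14, 1, 12, 5, 10, 9]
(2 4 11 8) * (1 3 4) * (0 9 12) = (0 9 12)(1 3 4 11 8 2) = [9, 3, 1, 4, 11, 5, 6, 7, 2, 12, 10, 8, 0]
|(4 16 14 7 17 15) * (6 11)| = |(4 16 14 7 17 15)(6 11)| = 6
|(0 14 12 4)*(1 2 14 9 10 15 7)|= 10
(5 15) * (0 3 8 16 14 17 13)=(0 3 8 16 14 17 13)(5 15)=[3, 1, 2, 8, 4, 15, 6, 7, 16, 9, 10, 11, 12, 0, 17, 5, 14, 13]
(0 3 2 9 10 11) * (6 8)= (0 3 2 9 10 11)(6 8)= [3, 1, 9, 2, 4, 5, 8, 7, 6, 10, 11, 0]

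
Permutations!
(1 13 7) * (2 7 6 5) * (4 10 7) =(1 13 6 5 2 4 10 7) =[0, 13, 4, 3, 10, 2, 5, 1, 8, 9, 7, 11, 12, 6]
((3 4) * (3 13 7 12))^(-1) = ((3 4 13 7 12))^(-1) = (3 12 7 13 4)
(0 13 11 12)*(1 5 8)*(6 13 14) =(0 14 6 13 11 12)(1 5 8) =[14, 5, 2, 3, 4, 8, 13, 7, 1, 9, 10, 12, 0, 11, 6]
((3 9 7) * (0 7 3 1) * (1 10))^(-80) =(10)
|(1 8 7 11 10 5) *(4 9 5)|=|(1 8 7 11 10 4 9 5)|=8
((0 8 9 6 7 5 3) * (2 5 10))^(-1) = (0 3 5 2 10 7 6 9 8) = ((0 8 9 6 7 10 2 5 3))^(-1)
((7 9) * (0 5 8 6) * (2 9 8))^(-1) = ((0 5 2 9 7 8 6))^(-1) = (0 6 8 7 9 2 5)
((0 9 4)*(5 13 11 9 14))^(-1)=(0 4 9 11 13 5 14)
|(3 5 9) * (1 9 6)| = 5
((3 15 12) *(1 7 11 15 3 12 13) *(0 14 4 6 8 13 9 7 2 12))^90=(7 15)(9 11)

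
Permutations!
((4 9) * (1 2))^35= (1 2)(4 9)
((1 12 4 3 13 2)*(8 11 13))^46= ((1 12 4 3 8 11 13 2))^46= (1 13 8 4)(2 11 3 12)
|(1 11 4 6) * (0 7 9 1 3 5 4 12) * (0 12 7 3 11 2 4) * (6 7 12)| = 15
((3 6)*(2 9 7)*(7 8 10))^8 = (2 10 9 7 8) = ((2 9 8 10 7)(3 6))^8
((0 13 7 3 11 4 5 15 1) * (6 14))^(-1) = (0 1 15 5 4 11 3 7 13)(6 14)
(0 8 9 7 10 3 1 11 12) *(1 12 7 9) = (0 8 1 11 7 10 3 12) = [8, 11, 2, 12, 4, 5, 6, 10, 1, 9, 3, 7, 0]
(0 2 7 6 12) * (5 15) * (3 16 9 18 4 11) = (0 2 7 6 12)(3 16 9 18 4 11)(5 15) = [2, 1, 7, 16, 11, 15, 12, 6, 8, 18, 10, 3, 0, 13, 14, 5, 9, 17, 4]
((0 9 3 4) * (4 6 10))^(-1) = (0 4 10 6 3 9)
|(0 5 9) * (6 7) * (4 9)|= 4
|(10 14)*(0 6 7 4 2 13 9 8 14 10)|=9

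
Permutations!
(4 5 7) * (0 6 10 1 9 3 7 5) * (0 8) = (0 6 10 1 9 3 7 4 8) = [6, 9, 2, 7, 8, 5, 10, 4, 0, 3, 1]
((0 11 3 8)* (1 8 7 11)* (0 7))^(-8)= ((0 1 8 7 11 3))^(-8)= (0 11 8)(1 3 7)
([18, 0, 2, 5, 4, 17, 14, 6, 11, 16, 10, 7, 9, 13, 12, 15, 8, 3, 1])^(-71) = (0 18 1)(3 5 17)(6 14 12 9 16 8 11 7)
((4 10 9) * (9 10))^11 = ((10)(4 9))^11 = (10)(4 9)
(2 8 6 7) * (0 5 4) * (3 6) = (0 5 4)(2 8 3 6 7) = [5, 1, 8, 6, 0, 4, 7, 2, 3]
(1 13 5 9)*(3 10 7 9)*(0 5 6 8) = (0 5 3 10 7 9 1 13 6 8) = [5, 13, 2, 10, 4, 3, 8, 9, 0, 1, 7, 11, 12, 6]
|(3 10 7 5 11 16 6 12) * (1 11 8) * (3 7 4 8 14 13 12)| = 40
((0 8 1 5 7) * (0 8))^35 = ((1 5 7 8))^35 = (1 8 7 5)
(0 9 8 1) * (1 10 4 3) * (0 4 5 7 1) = [9, 4, 2, 0, 3, 7, 6, 1, 10, 8, 5] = (0 9 8 10 5 7 1 4 3)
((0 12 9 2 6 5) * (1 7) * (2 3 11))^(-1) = (0 5 6 2 11 3 9 12)(1 7)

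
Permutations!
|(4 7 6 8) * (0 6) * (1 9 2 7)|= |(0 6 8 4 1 9 2 7)|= 8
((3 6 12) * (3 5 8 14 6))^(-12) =((5 8 14 6 12))^(-12) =(5 6 8 12 14)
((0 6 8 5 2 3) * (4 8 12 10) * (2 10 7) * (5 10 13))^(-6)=(13)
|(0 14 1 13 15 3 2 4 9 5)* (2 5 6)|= 28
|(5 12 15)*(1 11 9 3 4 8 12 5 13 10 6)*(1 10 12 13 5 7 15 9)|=|(1 11)(3 4 8 13 12 9)(5 7 15)(6 10)|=6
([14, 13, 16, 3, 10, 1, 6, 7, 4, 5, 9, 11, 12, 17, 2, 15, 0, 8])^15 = (0 16 2 14)(1 5 9 10 4 8 17 13)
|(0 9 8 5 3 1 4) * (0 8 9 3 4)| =3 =|(9)(0 3 1)(4 8 5)|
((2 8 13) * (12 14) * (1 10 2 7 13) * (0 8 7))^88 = ((0 8 1 10 2 7 13)(12 14))^88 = (14)(0 2 8 7 1 13 10)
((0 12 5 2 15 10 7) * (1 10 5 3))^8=(0 3 10)(1 7 12)(2 5 15)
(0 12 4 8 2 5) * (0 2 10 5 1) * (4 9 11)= (0 12 9 11 4 8 10 5 2 1)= [12, 0, 1, 3, 8, 2, 6, 7, 10, 11, 5, 4, 9]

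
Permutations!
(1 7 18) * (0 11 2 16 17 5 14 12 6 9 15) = (0 11 2 16 17 5 14 12 6 9 15)(1 7 18) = [11, 7, 16, 3, 4, 14, 9, 18, 8, 15, 10, 2, 6, 13, 12, 0, 17, 5, 1]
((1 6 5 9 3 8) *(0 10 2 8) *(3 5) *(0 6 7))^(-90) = ((0 10 2 8 1 7)(3 6)(5 9))^(-90) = (10)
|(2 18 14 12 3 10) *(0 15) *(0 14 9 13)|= 10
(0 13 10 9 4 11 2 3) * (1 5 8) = (0 13 10 9 4 11 2 3)(1 5 8) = [13, 5, 3, 0, 11, 8, 6, 7, 1, 4, 9, 2, 12, 10]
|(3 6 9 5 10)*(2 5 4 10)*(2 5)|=|(3 6 9 4 10)|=5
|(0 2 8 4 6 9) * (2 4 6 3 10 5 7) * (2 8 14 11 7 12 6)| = |(0 4 3 10 5 12 6 9)(2 14 11 7 8)| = 40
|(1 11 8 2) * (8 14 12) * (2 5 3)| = 8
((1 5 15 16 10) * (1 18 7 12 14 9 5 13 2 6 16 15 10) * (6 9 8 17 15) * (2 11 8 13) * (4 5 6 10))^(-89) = ((1 2 9 6 16)(4 5)(7 12 14 13 11 8 17 15 10 18))^(-89) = (1 2 9 6 16)(4 5)(7 12 14 13 11 8 17 15 10 18)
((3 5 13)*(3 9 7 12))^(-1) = (3 12 7 9 13 5)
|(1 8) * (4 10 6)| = |(1 8)(4 10 6)| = 6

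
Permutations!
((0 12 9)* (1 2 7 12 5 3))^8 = (12)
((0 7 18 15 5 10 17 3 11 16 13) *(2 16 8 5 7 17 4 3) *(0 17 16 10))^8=((0 16 13 17 2 10 4 3 11 8 5)(7 18 15))^8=(0 11 10 13 5 3 2 16 8 4 17)(7 15 18)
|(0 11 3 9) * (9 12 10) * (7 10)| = 7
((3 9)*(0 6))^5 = ((0 6)(3 9))^5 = (0 6)(3 9)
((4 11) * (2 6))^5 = (2 6)(4 11)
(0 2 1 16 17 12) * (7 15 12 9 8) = [2, 16, 1, 3, 4, 5, 6, 15, 7, 8, 10, 11, 0, 13, 14, 12, 17, 9] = (0 2 1 16 17 9 8 7 15 12)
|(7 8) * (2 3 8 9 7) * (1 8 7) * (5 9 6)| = 8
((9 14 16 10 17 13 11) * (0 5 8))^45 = (9 10 11 16 13 14 17)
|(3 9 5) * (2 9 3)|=3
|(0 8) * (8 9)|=3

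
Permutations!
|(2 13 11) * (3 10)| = 6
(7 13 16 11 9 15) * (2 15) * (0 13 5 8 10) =[13, 1, 15, 3, 4, 8, 6, 5, 10, 2, 0, 9, 12, 16, 14, 7, 11] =(0 13 16 11 9 2 15 7 5 8 10)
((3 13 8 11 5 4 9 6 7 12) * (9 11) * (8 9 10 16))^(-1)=(3 12 7 6 9 13)(4 5 11)(8 16 10)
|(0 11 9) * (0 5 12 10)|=|(0 11 9 5 12 10)|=6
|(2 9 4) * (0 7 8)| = |(0 7 8)(2 9 4)| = 3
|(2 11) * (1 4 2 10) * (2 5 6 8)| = 8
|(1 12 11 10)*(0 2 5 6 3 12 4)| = |(0 2 5 6 3 12 11 10 1 4)| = 10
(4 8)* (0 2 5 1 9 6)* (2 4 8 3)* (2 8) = (0 4 3 8 2 5 1 9 6) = [4, 9, 5, 8, 3, 1, 0, 7, 2, 6]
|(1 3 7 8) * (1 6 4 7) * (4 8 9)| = 6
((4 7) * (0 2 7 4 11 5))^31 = ((0 2 7 11 5))^31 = (0 2 7 11 5)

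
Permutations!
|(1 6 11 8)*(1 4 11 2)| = 3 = |(1 6 2)(4 11 8)|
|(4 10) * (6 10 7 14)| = 5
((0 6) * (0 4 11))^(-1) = (0 11 4 6)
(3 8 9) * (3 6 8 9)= [0, 1, 2, 9, 4, 5, 8, 7, 3, 6]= (3 9 6 8)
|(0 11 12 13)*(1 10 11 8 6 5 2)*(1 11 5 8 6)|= |(0 6 8 1 10 5 2 11 12 13)|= 10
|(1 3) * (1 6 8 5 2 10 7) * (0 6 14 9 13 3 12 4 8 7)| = |(0 6 7 1 12 4 8 5 2 10)(3 14 9 13)| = 20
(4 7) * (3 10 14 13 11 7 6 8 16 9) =(3 10 14 13 11 7 4 6 8 16 9) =[0, 1, 2, 10, 6, 5, 8, 4, 16, 3, 14, 7, 12, 11, 13, 15, 9]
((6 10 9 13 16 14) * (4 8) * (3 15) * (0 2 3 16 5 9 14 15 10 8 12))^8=(16)(0 12 4 8 6 14 10 3 2)(5 13 9)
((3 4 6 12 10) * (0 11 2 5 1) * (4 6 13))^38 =((0 11 2 5 1)(3 6 12 10)(4 13))^38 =(13)(0 5 11 1 2)(3 12)(6 10)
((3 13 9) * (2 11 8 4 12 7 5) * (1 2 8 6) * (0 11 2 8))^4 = (0 8 5 1 7 6 12 11 4)(3 13 9)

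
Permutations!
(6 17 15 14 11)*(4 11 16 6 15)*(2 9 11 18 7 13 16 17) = [0, 1, 9, 3, 18, 5, 2, 13, 8, 11, 10, 15, 12, 16, 17, 14, 6, 4, 7] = (2 9 11 15 14 17 4 18 7 13 16 6)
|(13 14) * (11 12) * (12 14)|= 4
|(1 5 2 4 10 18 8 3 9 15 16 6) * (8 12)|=13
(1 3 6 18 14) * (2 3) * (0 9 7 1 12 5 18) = (0 9 7 1 2 3 6)(5 18 14 12) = [9, 2, 3, 6, 4, 18, 0, 1, 8, 7, 10, 11, 5, 13, 12, 15, 16, 17, 14]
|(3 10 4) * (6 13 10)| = |(3 6 13 10 4)| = 5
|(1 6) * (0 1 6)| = 2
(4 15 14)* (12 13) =(4 15 14)(12 13) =[0, 1, 2, 3, 15, 5, 6, 7, 8, 9, 10, 11, 13, 12, 4, 14]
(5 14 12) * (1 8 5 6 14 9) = (1 8 5 9)(6 14 12) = [0, 8, 2, 3, 4, 9, 14, 7, 5, 1, 10, 11, 6, 13, 12]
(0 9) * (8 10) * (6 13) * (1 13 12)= (0 9)(1 13 6 12)(8 10)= [9, 13, 2, 3, 4, 5, 12, 7, 10, 0, 8, 11, 1, 6]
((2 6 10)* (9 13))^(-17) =((2 6 10)(9 13))^(-17) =(2 6 10)(9 13)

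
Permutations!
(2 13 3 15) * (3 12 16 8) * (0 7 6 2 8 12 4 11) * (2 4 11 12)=(0 7 6 4 12 16 2 13 11)(3 15 8)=[7, 1, 13, 15, 12, 5, 4, 6, 3, 9, 10, 0, 16, 11, 14, 8, 2]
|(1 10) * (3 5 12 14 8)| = |(1 10)(3 5 12 14 8)| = 10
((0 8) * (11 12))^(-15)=(0 8)(11 12)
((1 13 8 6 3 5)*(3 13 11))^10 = ((1 11 3 5)(6 13 8))^10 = (1 3)(5 11)(6 13 8)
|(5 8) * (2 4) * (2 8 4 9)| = |(2 9)(4 8 5)| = 6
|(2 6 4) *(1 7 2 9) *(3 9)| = |(1 7 2 6 4 3 9)| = 7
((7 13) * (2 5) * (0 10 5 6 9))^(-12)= (13)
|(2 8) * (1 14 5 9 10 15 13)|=|(1 14 5 9 10 15 13)(2 8)|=14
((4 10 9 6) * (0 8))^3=((0 8)(4 10 9 6))^3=(0 8)(4 6 9 10)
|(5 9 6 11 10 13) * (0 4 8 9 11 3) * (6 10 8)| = |(0 4 6 3)(5 11 8 9 10 13)| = 12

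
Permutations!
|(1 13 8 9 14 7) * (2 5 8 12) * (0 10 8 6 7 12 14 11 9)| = 24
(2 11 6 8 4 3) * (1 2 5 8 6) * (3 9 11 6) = [0, 2, 6, 5, 9, 8, 3, 7, 4, 11, 10, 1] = (1 2 6 3 5 8 4 9 11)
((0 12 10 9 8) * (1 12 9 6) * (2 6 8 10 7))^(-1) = ((0 9 10 8)(1 12 7 2 6))^(-1) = (0 8 10 9)(1 6 2 7 12)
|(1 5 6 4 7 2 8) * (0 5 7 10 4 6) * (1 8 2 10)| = 4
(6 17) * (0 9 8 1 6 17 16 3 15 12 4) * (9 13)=[13, 6, 2, 15, 0, 5, 16, 7, 1, 8, 10, 11, 4, 9, 14, 12, 3, 17]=(17)(0 13 9 8 1 6 16 3 15 12 4)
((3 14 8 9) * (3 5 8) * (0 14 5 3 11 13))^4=(14)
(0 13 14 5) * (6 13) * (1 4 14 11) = (0 6 13 11 1 4 14 5) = [6, 4, 2, 3, 14, 0, 13, 7, 8, 9, 10, 1, 12, 11, 5]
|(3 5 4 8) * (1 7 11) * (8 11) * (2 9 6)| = 21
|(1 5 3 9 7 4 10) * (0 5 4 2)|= 6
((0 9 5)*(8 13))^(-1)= ((0 9 5)(8 13))^(-1)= (0 5 9)(8 13)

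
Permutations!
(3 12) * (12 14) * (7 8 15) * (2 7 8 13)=(2 7 13)(3 14 12)(8 15)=[0, 1, 7, 14, 4, 5, 6, 13, 15, 9, 10, 11, 3, 2, 12, 8]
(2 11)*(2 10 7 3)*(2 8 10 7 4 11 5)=(2 5)(3 8 10 4 11 7)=[0, 1, 5, 8, 11, 2, 6, 3, 10, 9, 4, 7]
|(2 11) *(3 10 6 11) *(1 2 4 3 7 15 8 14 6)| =|(1 2 7 15 8 14 6 11 4 3 10)| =11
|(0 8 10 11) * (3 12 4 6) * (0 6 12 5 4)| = |(0 8 10 11 6 3 5 4 12)| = 9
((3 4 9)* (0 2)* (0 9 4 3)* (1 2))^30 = ((0 1 2 9))^30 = (0 2)(1 9)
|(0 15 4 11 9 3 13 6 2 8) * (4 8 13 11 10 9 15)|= |(0 4 10 9 3 11 15 8)(2 13 6)|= 24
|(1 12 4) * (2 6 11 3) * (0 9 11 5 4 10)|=|(0 9 11 3 2 6 5 4 1 12 10)|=11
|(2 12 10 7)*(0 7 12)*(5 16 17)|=6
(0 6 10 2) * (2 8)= (0 6 10 8 2)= [6, 1, 0, 3, 4, 5, 10, 7, 2, 9, 8]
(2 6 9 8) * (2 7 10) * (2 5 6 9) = [0, 1, 9, 3, 4, 6, 2, 10, 7, 8, 5] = (2 9 8 7 10 5 6)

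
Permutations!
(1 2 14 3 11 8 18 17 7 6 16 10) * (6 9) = (1 2 14 3 11 8 18 17 7 9 6 16 10) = [0, 2, 14, 11, 4, 5, 16, 9, 18, 6, 1, 8, 12, 13, 3, 15, 10, 7, 17]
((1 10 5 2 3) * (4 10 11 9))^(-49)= (1 3 2 5 10 4 9 11)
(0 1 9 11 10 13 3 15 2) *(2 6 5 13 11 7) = [1, 9, 0, 15, 4, 13, 5, 2, 8, 7, 11, 10, 12, 3, 14, 6] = (0 1 9 7 2)(3 15 6 5 13)(10 11)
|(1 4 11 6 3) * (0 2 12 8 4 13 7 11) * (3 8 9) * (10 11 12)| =42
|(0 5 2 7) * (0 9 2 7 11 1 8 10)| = 9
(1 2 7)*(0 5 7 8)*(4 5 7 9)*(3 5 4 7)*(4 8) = (0 3 5 9 7 1 2 4 8) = [3, 2, 4, 5, 8, 9, 6, 1, 0, 7]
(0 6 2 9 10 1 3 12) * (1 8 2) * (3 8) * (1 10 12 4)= (0 6 10 3 4 1 8 2 9 12)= [6, 8, 9, 4, 1, 5, 10, 7, 2, 12, 3, 11, 0]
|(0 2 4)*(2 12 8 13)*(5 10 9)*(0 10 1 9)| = |(0 12 8 13 2 4 10)(1 9 5)| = 21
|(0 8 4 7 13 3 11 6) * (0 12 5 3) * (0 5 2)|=11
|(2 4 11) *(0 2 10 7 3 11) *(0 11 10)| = 12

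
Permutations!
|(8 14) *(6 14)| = 3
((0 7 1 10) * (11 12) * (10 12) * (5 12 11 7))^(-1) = (0 10 11 1 7 12 5)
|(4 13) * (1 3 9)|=|(1 3 9)(4 13)|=6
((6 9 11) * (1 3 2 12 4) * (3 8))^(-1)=((1 8 3 2 12 4)(6 9 11))^(-1)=(1 4 12 2 3 8)(6 11 9)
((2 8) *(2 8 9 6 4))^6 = (2 6)(4 9)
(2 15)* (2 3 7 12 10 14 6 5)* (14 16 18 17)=(2 15 3 7 12 10 16 18 17 14 6 5)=[0, 1, 15, 7, 4, 2, 5, 12, 8, 9, 16, 11, 10, 13, 6, 3, 18, 14, 17]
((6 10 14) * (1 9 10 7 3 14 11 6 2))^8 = ((1 9 10 11 6 7 3 14 2))^8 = (1 2 14 3 7 6 11 10 9)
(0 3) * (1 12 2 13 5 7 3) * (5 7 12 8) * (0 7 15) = [1, 8, 13, 7, 4, 12, 6, 3, 5, 9, 10, 11, 2, 15, 14, 0] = (0 1 8 5 12 2 13 15)(3 7)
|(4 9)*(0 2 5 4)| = 5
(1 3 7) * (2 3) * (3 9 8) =(1 2 9 8 3 7) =[0, 2, 9, 7, 4, 5, 6, 1, 3, 8]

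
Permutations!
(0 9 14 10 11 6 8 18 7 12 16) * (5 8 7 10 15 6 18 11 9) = [5, 1, 2, 3, 4, 8, 7, 12, 11, 14, 9, 18, 16, 13, 15, 6, 0, 17, 10] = (0 5 8 11 18 10 9 14 15 6 7 12 16)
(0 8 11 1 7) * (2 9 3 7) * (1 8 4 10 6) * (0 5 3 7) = (0 4 10 6 1 2 9 7 5 3)(8 11) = [4, 2, 9, 0, 10, 3, 1, 5, 11, 7, 6, 8]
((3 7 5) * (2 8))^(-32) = ((2 8)(3 7 5))^(-32) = (8)(3 7 5)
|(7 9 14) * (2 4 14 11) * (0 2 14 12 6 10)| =12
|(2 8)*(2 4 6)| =4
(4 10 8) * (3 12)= [0, 1, 2, 12, 10, 5, 6, 7, 4, 9, 8, 11, 3]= (3 12)(4 10 8)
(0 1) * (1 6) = (0 6 1) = [6, 0, 2, 3, 4, 5, 1]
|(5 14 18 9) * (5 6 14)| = |(6 14 18 9)| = 4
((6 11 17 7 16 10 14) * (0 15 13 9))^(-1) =(0 9 13 15)(6 14 10 16 7 17 11)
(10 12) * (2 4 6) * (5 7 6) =(2 4 5 7 6)(10 12) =[0, 1, 4, 3, 5, 7, 2, 6, 8, 9, 12, 11, 10]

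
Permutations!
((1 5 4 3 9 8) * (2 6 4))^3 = (1 6 9 5 4 8 2 3)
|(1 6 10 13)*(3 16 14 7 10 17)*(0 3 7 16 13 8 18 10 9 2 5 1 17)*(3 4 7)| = 24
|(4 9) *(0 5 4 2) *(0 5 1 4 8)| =7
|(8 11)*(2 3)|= 2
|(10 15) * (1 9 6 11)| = |(1 9 6 11)(10 15)| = 4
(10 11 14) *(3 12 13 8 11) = (3 12 13 8 11 14 10) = [0, 1, 2, 12, 4, 5, 6, 7, 11, 9, 3, 14, 13, 8, 10]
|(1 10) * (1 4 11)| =4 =|(1 10 4 11)|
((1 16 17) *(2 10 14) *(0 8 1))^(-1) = ((0 8 1 16 17)(2 10 14))^(-1) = (0 17 16 1 8)(2 14 10)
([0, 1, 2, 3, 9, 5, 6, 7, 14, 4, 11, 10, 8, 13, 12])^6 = (14)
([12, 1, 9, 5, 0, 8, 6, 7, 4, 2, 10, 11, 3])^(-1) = (0 4 8 5 3 12)(2 9)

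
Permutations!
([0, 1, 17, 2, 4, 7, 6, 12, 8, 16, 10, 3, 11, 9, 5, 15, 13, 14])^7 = [0, 1, 3, 11, 4, 14, 6, 5, 8, 16, 10, 12, 7, 9, 17, 15, 13, 2]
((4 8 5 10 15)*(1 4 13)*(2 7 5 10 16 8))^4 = (1 5 15 2 8)(4 16 13 7 10)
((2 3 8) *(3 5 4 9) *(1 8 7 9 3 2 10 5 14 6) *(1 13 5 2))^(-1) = (1 9 7 3 4 5 13 6 14 2 10 8)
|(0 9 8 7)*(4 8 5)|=6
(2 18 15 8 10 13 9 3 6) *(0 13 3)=(0 13 9)(2 18 15 8 10 3 6)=[13, 1, 18, 6, 4, 5, 2, 7, 10, 0, 3, 11, 12, 9, 14, 8, 16, 17, 15]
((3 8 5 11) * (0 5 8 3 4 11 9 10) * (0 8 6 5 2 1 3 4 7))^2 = (0 1 4 7 2 3 11)(5 10 6 9 8)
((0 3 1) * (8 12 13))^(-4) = ((0 3 1)(8 12 13))^(-4) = (0 1 3)(8 13 12)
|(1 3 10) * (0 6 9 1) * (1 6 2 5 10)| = 4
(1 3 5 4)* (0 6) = (0 6)(1 3 5 4) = [6, 3, 2, 5, 1, 4, 0]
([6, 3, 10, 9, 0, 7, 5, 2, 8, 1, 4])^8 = [6, 9, 10, 1, 0, 7, 5, 2, 8, 3, 4]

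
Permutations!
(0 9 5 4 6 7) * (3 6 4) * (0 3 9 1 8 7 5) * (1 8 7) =(0 8 1 7 3 6 5 9) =[8, 7, 2, 6, 4, 9, 5, 3, 1, 0]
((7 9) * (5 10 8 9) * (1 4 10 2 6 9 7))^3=(1 8 2)(4 7 6)(5 9 10)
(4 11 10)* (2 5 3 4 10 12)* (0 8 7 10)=[8, 1, 5, 4, 11, 3, 6, 10, 7, 9, 0, 12, 2]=(0 8 7 10)(2 5 3 4 11 12)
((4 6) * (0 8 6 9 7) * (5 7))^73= ((0 8 6 4 9 5 7))^73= (0 4 7 6 5 8 9)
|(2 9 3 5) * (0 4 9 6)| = |(0 4 9 3 5 2 6)| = 7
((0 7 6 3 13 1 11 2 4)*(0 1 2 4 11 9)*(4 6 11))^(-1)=(0 9 1 4 2 13 3 6 11 7)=((0 7 11 6 3 13 2 4 1 9))^(-1)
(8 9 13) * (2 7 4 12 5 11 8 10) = (2 7 4 12 5 11 8 9 13 10) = [0, 1, 7, 3, 12, 11, 6, 4, 9, 13, 2, 8, 5, 10]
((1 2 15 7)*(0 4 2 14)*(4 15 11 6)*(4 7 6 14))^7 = (0 11 4 7 15 14 2 1 6)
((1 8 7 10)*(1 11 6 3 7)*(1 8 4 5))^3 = (3 11 7 6 10)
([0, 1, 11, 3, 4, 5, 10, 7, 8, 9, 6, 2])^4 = (11)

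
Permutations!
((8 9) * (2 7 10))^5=((2 7 10)(8 9))^5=(2 10 7)(8 9)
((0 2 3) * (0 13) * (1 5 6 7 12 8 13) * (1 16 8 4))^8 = (0 3 8)(1 6 12)(2 16 13)(4 5 7) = ((0 2 3 16 8 13)(1 5 6 7 12 4))^8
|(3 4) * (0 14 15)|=6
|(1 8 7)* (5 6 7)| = |(1 8 5 6 7)| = 5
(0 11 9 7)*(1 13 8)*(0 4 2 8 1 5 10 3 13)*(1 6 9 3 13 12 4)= (0 11 3 12 4 2 8 5 10 13 6 9 7 1)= [11, 0, 8, 12, 2, 10, 9, 1, 5, 7, 13, 3, 4, 6]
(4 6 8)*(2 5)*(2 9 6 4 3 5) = (3 5 9 6 8) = [0, 1, 2, 5, 4, 9, 8, 7, 3, 6]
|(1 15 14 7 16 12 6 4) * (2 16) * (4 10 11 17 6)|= 8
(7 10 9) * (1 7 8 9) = (1 7 10)(8 9) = [0, 7, 2, 3, 4, 5, 6, 10, 9, 8, 1]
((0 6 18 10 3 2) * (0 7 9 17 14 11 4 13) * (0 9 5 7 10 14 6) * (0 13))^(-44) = (0 13 9 17 6 18 14 11 4)(2 10 3)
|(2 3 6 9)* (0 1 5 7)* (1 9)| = 8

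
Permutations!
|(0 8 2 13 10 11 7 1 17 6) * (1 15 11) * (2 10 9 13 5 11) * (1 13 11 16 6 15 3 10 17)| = 24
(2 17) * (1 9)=[0, 9, 17, 3, 4, 5, 6, 7, 8, 1, 10, 11, 12, 13, 14, 15, 16, 2]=(1 9)(2 17)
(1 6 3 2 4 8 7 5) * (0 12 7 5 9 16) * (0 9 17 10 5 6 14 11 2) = (0 12 7 17 10 5 1 14 11 2 4 8 6 3)(9 16) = [12, 14, 4, 0, 8, 1, 3, 17, 6, 16, 5, 2, 7, 13, 11, 15, 9, 10]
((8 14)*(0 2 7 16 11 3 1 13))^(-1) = (0 13 1 3 11 16 7 2)(8 14)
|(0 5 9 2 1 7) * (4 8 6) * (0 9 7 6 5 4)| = 9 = |(0 4 8 5 7 9 2 1 6)|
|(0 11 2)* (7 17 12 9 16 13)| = |(0 11 2)(7 17 12 9 16 13)| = 6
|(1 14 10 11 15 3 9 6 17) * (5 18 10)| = 11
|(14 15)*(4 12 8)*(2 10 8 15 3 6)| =9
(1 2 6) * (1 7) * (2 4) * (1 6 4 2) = (1 2 4)(6 7) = [0, 2, 4, 3, 1, 5, 7, 6]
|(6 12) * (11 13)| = |(6 12)(11 13)| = 2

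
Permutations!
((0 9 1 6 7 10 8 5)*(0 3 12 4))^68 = ((0 9 1 6 7 10 8 5 3 12 4))^68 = (0 1 7 8 3 4 9 6 10 5 12)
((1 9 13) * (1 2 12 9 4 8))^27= ((1 4 8)(2 12 9 13))^27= (2 13 9 12)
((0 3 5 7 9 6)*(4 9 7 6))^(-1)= (0 6 5 3)(4 9)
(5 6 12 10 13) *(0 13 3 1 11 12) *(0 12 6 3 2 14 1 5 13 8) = (0 8)(1 11 6 12 10 2 14)(3 5) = [8, 11, 14, 5, 4, 3, 12, 7, 0, 9, 2, 6, 10, 13, 1]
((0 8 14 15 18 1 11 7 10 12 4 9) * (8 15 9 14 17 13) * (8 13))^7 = (0 12 1 9 10 18 14 7 15 4 11)(8 17)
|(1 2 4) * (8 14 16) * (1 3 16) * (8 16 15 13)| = 8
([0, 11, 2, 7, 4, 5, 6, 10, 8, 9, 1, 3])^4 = (1 10 7 3 11)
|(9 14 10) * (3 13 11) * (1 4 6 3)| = 6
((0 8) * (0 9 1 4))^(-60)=((0 8 9 1 4))^(-60)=(9)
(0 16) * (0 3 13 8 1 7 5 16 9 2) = (0 9 2)(1 7 5 16 3 13 8) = [9, 7, 0, 13, 4, 16, 6, 5, 1, 2, 10, 11, 12, 8, 14, 15, 3]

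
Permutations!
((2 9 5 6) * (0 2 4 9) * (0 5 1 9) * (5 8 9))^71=(0 4 6 5 1 9 8 2)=((0 2 8 9 1 5 6 4))^71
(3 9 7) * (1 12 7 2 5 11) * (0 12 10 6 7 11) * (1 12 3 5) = (0 3 9 2 1 10 6 7 5)(11 12) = [3, 10, 1, 9, 4, 0, 7, 5, 8, 2, 6, 12, 11]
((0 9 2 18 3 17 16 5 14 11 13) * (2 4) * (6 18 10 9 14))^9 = ((0 14 11 13)(2 10 9 4)(3 17 16 5 6 18))^9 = (0 14 11 13)(2 10 9 4)(3 5)(6 17)(16 18)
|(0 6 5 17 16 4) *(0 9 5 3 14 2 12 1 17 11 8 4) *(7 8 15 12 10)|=|(0 6 3 14 2 10 7 8 4 9 5 11 15 12 1 17 16)|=17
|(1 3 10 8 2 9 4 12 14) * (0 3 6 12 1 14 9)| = 5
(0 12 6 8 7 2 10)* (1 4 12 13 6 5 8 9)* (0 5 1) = [13, 4, 10, 3, 12, 8, 9, 2, 7, 0, 5, 11, 1, 6] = (0 13 6 9)(1 4 12)(2 10 5 8 7)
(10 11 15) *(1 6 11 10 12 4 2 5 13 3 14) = (1 6 11 15 12 4 2 5 13 3 14) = [0, 6, 5, 14, 2, 13, 11, 7, 8, 9, 10, 15, 4, 3, 1, 12]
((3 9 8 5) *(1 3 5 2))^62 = ((1 3 9 8 2))^62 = (1 9 2 3 8)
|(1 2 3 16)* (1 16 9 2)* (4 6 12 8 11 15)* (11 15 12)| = |(16)(2 3 9)(4 6 11 12 8 15)| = 6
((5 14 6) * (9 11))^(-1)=((5 14 6)(9 11))^(-1)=(5 6 14)(9 11)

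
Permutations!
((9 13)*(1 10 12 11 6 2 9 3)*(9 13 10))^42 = (1 2 12)(3 6 10)(9 13 11)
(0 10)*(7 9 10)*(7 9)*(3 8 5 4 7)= [9, 1, 2, 8, 7, 4, 6, 3, 5, 10, 0]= (0 9 10)(3 8 5 4 7)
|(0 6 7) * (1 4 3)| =|(0 6 7)(1 4 3)| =3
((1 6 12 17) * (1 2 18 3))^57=(1 6 12 17 2 18 3)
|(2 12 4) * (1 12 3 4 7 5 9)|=|(1 12 7 5 9)(2 3 4)|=15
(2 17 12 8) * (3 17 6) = (2 6 3 17 12 8) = [0, 1, 6, 17, 4, 5, 3, 7, 2, 9, 10, 11, 8, 13, 14, 15, 16, 12]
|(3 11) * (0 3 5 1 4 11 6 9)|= |(0 3 6 9)(1 4 11 5)|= 4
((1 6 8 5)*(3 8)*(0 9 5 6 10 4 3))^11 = (0 5 10 3 6 9 1 4 8)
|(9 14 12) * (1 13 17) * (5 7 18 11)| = |(1 13 17)(5 7 18 11)(9 14 12)| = 12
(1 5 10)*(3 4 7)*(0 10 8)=(0 10 1 5 8)(3 4 7)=[10, 5, 2, 4, 7, 8, 6, 3, 0, 9, 1]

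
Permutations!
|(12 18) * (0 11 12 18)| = |(18)(0 11 12)| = 3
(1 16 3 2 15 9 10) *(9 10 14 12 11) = (1 16 3 2 15 10)(9 14 12 11) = [0, 16, 15, 2, 4, 5, 6, 7, 8, 14, 1, 9, 11, 13, 12, 10, 3]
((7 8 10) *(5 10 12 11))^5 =(5 11 12 8 7 10)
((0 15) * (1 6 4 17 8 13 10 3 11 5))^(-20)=((0 15)(1 6 4 17 8 13 10 3 11 5))^(-20)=(17)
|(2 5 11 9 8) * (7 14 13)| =|(2 5 11 9 8)(7 14 13)| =15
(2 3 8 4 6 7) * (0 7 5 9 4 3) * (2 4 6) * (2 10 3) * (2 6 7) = (0 2)(3 8 6 5 9 7 4 10) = [2, 1, 0, 8, 10, 9, 5, 4, 6, 7, 3]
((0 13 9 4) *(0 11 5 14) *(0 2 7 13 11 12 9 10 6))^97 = (0 10 7 14 11 6 13 2 5)(4 12 9)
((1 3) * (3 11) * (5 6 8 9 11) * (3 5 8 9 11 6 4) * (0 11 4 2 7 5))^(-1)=(0 11)(1 3 4 8)(2 5 7)(6 9)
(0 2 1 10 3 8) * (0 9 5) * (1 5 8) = (0 2 5)(1 10 3)(8 9) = [2, 10, 5, 1, 4, 0, 6, 7, 9, 8, 3]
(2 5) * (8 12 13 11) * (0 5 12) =(0 5 2 12 13 11 8) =[5, 1, 12, 3, 4, 2, 6, 7, 0, 9, 10, 8, 13, 11]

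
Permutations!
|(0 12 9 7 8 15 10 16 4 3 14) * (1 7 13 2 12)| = |(0 1 7 8 15 10 16 4 3 14)(2 12 9 13)| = 20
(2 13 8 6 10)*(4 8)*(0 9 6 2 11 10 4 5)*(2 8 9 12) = [12, 1, 13, 3, 9, 0, 4, 7, 8, 6, 11, 10, 2, 5] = (0 12 2 13 5)(4 9 6)(10 11)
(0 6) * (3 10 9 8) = (0 6)(3 10 9 8) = [6, 1, 2, 10, 4, 5, 0, 7, 3, 8, 9]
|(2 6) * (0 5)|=|(0 5)(2 6)|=2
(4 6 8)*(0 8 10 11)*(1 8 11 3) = (0 11)(1 8 4 6 10 3) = [11, 8, 2, 1, 6, 5, 10, 7, 4, 9, 3, 0]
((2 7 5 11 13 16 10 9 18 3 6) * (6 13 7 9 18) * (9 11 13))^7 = (2 18 5 6 10 7 9 16 11 3 13)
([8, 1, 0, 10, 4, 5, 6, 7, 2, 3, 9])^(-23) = [8, 1, 0, 10, 4, 5, 6, 7, 2, 3, 9]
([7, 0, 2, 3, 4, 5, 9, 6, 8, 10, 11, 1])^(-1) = [1, 11, 2, 3, 4, 5, 7, 0, 8, 6, 9, 10]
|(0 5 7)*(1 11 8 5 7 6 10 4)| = |(0 7)(1 11 8 5 6 10 4)| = 14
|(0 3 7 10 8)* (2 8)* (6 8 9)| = |(0 3 7 10 2 9 6 8)| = 8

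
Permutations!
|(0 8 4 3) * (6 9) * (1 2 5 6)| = 20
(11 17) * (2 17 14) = (2 17 11 14) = [0, 1, 17, 3, 4, 5, 6, 7, 8, 9, 10, 14, 12, 13, 2, 15, 16, 11]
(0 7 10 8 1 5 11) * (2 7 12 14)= [12, 5, 7, 3, 4, 11, 6, 10, 1, 9, 8, 0, 14, 13, 2]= (0 12 14 2 7 10 8 1 5 11)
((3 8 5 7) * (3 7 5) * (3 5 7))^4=((3 8 5 7))^4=(8)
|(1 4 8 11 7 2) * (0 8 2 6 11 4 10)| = |(0 8 4 2 1 10)(6 11 7)| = 6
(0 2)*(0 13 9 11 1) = (0 2 13 9 11 1) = [2, 0, 13, 3, 4, 5, 6, 7, 8, 11, 10, 1, 12, 9]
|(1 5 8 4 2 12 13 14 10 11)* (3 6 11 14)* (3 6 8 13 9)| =30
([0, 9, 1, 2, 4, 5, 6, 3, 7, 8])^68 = (1 8 3)(2 9 7)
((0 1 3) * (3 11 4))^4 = ((0 1 11 4 3))^4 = (0 3 4 11 1)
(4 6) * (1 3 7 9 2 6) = (1 3 7 9 2 6 4) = [0, 3, 6, 7, 1, 5, 4, 9, 8, 2]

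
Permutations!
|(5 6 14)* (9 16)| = 6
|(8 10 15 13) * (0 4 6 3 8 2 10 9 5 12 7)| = |(0 4 6 3 8 9 5 12 7)(2 10 15 13)| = 36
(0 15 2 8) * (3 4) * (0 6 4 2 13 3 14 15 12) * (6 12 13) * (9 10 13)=(0 9 10 13 3 2 8 12)(4 14 15 6)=[9, 1, 8, 2, 14, 5, 4, 7, 12, 10, 13, 11, 0, 3, 15, 6]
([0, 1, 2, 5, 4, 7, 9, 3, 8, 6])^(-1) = (3 7 5)(6 9)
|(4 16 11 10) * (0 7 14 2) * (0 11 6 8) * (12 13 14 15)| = 13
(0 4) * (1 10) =(0 4)(1 10) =[4, 10, 2, 3, 0, 5, 6, 7, 8, 9, 1]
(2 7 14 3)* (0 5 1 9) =[5, 9, 7, 2, 4, 1, 6, 14, 8, 0, 10, 11, 12, 13, 3] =(0 5 1 9)(2 7 14 3)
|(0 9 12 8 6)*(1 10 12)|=|(0 9 1 10 12 8 6)|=7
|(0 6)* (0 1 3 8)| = 5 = |(0 6 1 3 8)|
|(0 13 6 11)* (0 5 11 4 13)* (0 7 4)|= |(0 7 4 13 6)(5 11)|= 10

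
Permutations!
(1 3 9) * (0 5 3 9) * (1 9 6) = (9)(0 5 3)(1 6) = [5, 6, 2, 0, 4, 3, 1, 7, 8, 9]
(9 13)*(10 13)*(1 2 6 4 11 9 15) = (1 2 6 4 11 9 10 13 15) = [0, 2, 6, 3, 11, 5, 4, 7, 8, 10, 13, 9, 12, 15, 14, 1]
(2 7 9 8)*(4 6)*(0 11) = (0 11)(2 7 9 8)(4 6) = [11, 1, 7, 3, 6, 5, 4, 9, 2, 8, 10, 0]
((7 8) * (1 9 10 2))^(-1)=(1 2 10 9)(7 8)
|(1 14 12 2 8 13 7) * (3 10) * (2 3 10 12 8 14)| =|(1 2 14 8 13 7)(3 12)| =6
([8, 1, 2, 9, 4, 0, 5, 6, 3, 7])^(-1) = (0 5 6 7 9 3 8)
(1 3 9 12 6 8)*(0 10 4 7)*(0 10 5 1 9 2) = (0 5 1 3 2)(4 7 10)(6 8 9 12) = [5, 3, 0, 2, 7, 1, 8, 10, 9, 12, 4, 11, 6]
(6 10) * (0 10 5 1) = [10, 0, 2, 3, 4, 1, 5, 7, 8, 9, 6] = (0 10 6 5 1)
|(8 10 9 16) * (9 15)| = 5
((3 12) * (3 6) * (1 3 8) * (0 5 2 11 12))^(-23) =((0 5 2 11 12 6 8 1 3))^(-23) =(0 12 3 11 1 2 8 5 6)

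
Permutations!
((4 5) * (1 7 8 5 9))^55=((1 7 8 5 4 9))^55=(1 7 8 5 4 9)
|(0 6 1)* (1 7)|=|(0 6 7 1)|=4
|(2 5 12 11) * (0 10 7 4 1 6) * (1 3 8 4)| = |(0 10 7 1 6)(2 5 12 11)(3 8 4)| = 60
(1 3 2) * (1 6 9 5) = (1 3 2 6 9 5) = [0, 3, 6, 2, 4, 1, 9, 7, 8, 5]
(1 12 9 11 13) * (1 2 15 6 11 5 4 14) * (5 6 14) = (1 12 9 6 11 13 2 15 14)(4 5) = [0, 12, 15, 3, 5, 4, 11, 7, 8, 6, 10, 13, 9, 2, 1, 14]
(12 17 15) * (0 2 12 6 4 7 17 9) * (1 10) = (0 2 12 9)(1 10)(4 7 17 15 6) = [2, 10, 12, 3, 7, 5, 4, 17, 8, 0, 1, 11, 9, 13, 14, 6, 16, 15]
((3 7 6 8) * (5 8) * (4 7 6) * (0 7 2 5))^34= (0 4 5 3)(2 8 6 7)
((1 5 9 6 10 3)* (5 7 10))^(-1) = (1 3 10 7)(5 6 9)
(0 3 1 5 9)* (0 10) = (0 3 1 5 9 10) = [3, 5, 2, 1, 4, 9, 6, 7, 8, 10, 0]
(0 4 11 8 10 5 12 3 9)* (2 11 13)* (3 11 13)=[4, 1, 13, 9, 3, 12, 6, 7, 10, 0, 5, 8, 11, 2]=(0 4 3 9)(2 13)(5 12 11 8 10)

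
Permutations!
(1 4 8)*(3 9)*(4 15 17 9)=(1 15 17 9 3 4 8)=[0, 15, 2, 4, 8, 5, 6, 7, 1, 3, 10, 11, 12, 13, 14, 17, 16, 9]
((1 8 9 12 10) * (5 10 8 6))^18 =(12)(1 5)(6 10)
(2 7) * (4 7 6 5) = [0, 1, 6, 3, 7, 4, 5, 2] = (2 6 5 4 7)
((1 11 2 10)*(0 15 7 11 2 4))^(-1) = (0 4 11 7 15)(1 10 2)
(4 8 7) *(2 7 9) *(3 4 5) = (2 7 5 3 4 8 9) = [0, 1, 7, 4, 8, 3, 6, 5, 9, 2]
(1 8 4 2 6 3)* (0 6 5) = (0 6 3 1 8 4 2 5) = [6, 8, 5, 1, 2, 0, 3, 7, 4]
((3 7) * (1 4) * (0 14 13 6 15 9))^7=(0 14 13 6 15 9)(1 4)(3 7)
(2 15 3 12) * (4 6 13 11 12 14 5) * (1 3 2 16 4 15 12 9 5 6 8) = [0, 3, 12, 14, 8, 15, 13, 7, 1, 5, 10, 9, 16, 11, 6, 2, 4] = (1 3 14 6 13 11 9 5 15 2 12 16 4 8)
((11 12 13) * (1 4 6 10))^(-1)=((1 4 6 10)(11 12 13))^(-1)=(1 10 6 4)(11 13 12)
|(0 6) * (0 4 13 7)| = 5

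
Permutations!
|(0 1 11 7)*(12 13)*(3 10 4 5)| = |(0 1 11 7)(3 10 4 5)(12 13)| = 4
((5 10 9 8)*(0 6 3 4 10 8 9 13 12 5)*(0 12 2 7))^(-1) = (0 7 2 13 10 4 3 6)(5 12 8)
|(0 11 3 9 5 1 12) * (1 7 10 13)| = 10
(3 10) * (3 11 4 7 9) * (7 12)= (3 10 11 4 12 7 9)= [0, 1, 2, 10, 12, 5, 6, 9, 8, 3, 11, 4, 7]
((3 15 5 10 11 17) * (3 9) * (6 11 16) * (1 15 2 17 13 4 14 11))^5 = (1 6 16 10 5 15)(2 17 9 3)(4 14 11 13) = ((1 15 5 10 16 6)(2 17 9 3)(4 14 11 13))^5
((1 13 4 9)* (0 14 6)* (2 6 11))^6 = (0 14 11 2 6)(1 4)(9 13)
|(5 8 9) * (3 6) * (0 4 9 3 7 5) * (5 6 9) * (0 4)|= 10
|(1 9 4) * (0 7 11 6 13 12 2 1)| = 10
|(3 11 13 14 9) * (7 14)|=|(3 11 13 7 14 9)|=6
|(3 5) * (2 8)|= 2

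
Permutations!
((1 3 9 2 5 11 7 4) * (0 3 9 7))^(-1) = ((0 3 7 4 1 9 2 5 11))^(-1) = (0 11 5 2 9 1 4 7 3)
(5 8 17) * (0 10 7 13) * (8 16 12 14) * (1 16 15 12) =(0 10 7 13)(1 16)(5 15 12 14 8 17) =[10, 16, 2, 3, 4, 15, 6, 13, 17, 9, 7, 11, 14, 0, 8, 12, 1, 5]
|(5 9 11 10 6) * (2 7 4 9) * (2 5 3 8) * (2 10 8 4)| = 14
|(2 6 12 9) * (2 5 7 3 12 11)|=15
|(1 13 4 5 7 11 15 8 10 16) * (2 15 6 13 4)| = |(1 4 5 7 11 6 13 2 15 8 10 16)| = 12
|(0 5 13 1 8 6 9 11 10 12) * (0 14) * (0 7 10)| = |(0 5 13 1 8 6 9 11)(7 10 12 14)| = 8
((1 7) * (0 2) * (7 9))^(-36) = (9)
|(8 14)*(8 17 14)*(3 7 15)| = 6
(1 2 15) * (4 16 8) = (1 2 15)(4 16 8) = [0, 2, 15, 3, 16, 5, 6, 7, 4, 9, 10, 11, 12, 13, 14, 1, 8]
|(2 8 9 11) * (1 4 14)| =12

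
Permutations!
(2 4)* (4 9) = (2 9 4) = [0, 1, 9, 3, 2, 5, 6, 7, 8, 4]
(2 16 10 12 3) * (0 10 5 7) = [10, 1, 16, 2, 4, 7, 6, 0, 8, 9, 12, 11, 3, 13, 14, 15, 5] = (0 10 12 3 2 16 5 7)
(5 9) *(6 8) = (5 9)(6 8) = [0, 1, 2, 3, 4, 9, 8, 7, 6, 5]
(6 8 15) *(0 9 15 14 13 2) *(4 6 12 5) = (0 9 15 12 5 4 6 8 14 13 2) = [9, 1, 0, 3, 6, 4, 8, 7, 14, 15, 10, 11, 5, 2, 13, 12]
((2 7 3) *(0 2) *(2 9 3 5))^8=((0 9 3)(2 7 5))^8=(0 3 9)(2 5 7)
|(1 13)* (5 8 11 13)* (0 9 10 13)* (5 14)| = 9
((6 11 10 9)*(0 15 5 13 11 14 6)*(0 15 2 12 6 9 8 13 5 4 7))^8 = (0 7 4 15 9 14 6 12 2)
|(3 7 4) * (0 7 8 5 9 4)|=|(0 7)(3 8 5 9 4)|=10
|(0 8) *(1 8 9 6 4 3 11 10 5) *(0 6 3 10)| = |(0 9 3 11)(1 8 6 4 10 5)| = 12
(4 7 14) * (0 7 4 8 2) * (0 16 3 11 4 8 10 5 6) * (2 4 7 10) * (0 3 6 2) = (0 10 5 2 16 6 3 11 7 14)(4 8) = [10, 1, 16, 11, 8, 2, 3, 14, 4, 9, 5, 7, 12, 13, 0, 15, 6]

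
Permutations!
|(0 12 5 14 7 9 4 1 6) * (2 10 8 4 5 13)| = |(0 12 13 2 10 8 4 1 6)(5 14 7 9)| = 36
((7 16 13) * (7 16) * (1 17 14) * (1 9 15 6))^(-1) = (1 6 15 9 14 17)(13 16)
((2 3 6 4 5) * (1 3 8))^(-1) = (1 8 2 5 4 6 3)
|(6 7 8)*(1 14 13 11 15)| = |(1 14 13 11 15)(6 7 8)| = 15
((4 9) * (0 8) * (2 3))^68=(9)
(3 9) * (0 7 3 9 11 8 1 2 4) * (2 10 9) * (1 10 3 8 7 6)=(0 6 1 3 11 7 8 10 9 2 4)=[6, 3, 4, 11, 0, 5, 1, 8, 10, 2, 9, 7]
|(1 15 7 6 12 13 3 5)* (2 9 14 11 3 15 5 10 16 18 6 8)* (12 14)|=|(1 5)(2 9 12 13 15 7 8)(3 10 16 18 6 14 11)|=14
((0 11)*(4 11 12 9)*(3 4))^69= ((0 12 9 3 4 11))^69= (0 3)(4 12)(9 11)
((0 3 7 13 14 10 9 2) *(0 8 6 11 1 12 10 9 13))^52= ((0 3 7)(1 12 10 13 14 9 2 8 6 11))^52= (0 3 7)(1 10 14 2 6)(8 11 12 13 9)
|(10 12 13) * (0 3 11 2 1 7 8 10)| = |(0 3 11 2 1 7 8 10 12 13)| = 10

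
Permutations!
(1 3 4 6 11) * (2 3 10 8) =(1 10 8 2 3 4 6 11) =[0, 10, 3, 4, 6, 5, 11, 7, 2, 9, 8, 1]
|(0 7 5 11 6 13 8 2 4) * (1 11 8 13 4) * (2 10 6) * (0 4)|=|(13)(0 7 5 8 10 6)(1 11 2)|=6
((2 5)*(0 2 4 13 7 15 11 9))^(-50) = (0 13 9 4 11 5 15 2 7)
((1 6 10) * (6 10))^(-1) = ((1 10))^(-1) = (1 10)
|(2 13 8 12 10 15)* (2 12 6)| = 12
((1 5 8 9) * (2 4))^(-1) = ((1 5 8 9)(2 4))^(-1) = (1 9 8 5)(2 4)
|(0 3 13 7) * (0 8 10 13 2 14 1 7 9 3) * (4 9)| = 10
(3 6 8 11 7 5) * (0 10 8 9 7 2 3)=(0 10 8 11 2 3 6 9 7 5)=[10, 1, 3, 6, 4, 0, 9, 5, 11, 7, 8, 2]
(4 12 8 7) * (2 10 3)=(2 10 3)(4 12 8 7)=[0, 1, 10, 2, 12, 5, 6, 4, 7, 9, 3, 11, 8]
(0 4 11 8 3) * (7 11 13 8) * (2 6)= (0 4 13 8 3)(2 6)(7 11)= [4, 1, 6, 0, 13, 5, 2, 11, 3, 9, 10, 7, 12, 8]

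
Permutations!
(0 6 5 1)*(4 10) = (0 6 5 1)(4 10) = [6, 0, 2, 3, 10, 1, 5, 7, 8, 9, 4]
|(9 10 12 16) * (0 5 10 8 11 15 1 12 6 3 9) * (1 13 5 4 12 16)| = |(0 4 12 1 16)(3 9 8 11 15 13 5 10 6)| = 45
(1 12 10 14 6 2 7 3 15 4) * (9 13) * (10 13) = (1 12 13 9 10 14 6 2 7 3 15 4) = [0, 12, 7, 15, 1, 5, 2, 3, 8, 10, 14, 11, 13, 9, 6, 4]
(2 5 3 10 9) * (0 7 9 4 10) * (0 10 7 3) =[3, 1, 5, 10, 7, 0, 6, 9, 8, 2, 4] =(0 3 10 4 7 9 2 5)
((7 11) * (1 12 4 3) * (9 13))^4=(13)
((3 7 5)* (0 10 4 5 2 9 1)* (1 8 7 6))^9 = ((0 10 4 5 3 6 1)(2 9 8 7))^9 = (0 4 3 1 10 5 6)(2 9 8 7)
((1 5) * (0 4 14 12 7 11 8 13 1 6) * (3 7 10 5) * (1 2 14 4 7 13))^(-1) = (0 6 5 10 12 14 2 13 3 1 8 11 7)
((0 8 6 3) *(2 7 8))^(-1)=(0 3 6 8 7 2)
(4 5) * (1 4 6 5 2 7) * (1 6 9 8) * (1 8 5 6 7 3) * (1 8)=(1 4 2 3 8)(5 9)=[0, 4, 3, 8, 2, 9, 6, 7, 1, 5]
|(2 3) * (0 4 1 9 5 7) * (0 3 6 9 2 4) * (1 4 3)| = 6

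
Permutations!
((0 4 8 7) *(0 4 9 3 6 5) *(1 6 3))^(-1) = (0 5 6 1 9)(4 7 8)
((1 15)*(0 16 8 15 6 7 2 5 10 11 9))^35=(0 9 11 10 5 2 7 6 1 15 8 16)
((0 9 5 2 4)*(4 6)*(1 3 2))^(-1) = (0 4 6 2 3 1 5 9)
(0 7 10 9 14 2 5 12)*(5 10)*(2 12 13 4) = (0 7 5 13 4 2 10 9 14 12) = [7, 1, 10, 3, 2, 13, 6, 5, 8, 14, 9, 11, 0, 4, 12]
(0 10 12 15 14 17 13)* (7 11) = (0 10 12 15 14 17 13)(7 11) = [10, 1, 2, 3, 4, 5, 6, 11, 8, 9, 12, 7, 15, 0, 17, 14, 16, 13]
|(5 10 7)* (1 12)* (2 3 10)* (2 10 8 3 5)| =4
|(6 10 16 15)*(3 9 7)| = 12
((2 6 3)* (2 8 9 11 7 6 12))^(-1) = (2 12)(3 6 7 11 9 8)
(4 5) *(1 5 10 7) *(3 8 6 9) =(1 5 4 10 7)(3 8 6 9) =[0, 5, 2, 8, 10, 4, 9, 1, 6, 3, 7]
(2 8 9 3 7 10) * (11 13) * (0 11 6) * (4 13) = (0 11 4 13 6)(2 8 9 3 7 10) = [11, 1, 8, 7, 13, 5, 0, 10, 9, 3, 2, 4, 12, 6]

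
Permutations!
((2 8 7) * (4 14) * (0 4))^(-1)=(0 14 4)(2 7 8)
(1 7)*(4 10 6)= (1 7)(4 10 6)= [0, 7, 2, 3, 10, 5, 4, 1, 8, 9, 6]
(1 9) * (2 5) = (1 9)(2 5) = [0, 9, 5, 3, 4, 2, 6, 7, 8, 1]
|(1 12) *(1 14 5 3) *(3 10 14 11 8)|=15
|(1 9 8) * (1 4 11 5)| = 6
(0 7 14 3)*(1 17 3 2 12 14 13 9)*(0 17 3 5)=(0 7 13 9 1 3 17 5)(2 12 14)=[7, 3, 12, 17, 4, 0, 6, 13, 8, 1, 10, 11, 14, 9, 2, 15, 16, 5]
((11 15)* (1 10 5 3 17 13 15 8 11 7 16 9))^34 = (1 17 16 5 15)(3 7 10 13 9)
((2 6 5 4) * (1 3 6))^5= (1 2 4 5 6 3)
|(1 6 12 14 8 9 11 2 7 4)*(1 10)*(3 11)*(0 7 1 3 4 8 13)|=14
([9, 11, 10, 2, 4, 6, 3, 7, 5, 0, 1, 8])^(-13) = (0 9)(1 5 2 11 6 10 8 3)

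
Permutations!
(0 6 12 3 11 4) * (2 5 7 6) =(0 2 5 7 6 12 3 11 4) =[2, 1, 5, 11, 0, 7, 12, 6, 8, 9, 10, 4, 3]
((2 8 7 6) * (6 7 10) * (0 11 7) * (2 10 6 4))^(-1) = (0 7 11)(2 4 10 6 8)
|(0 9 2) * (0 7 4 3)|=|(0 9 2 7 4 3)|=6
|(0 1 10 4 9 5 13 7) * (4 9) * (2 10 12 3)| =10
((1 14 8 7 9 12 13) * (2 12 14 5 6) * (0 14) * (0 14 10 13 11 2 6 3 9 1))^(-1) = (0 13 10)(1 7 8 14 9 3 5)(2 11 12)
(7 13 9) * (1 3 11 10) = (1 3 11 10)(7 13 9) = [0, 3, 2, 11, 4, 5, 6, 13, 8, 7, 1, 10, 12, 9]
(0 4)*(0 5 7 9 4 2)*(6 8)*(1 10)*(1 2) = [1, 10, 0, 3, 5, 7, 8, 9, 6, 4, 2] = (0 1 10 2)(4 5 7 9)(6 8)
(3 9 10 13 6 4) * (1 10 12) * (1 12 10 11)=(1 11)(3 9 10 13 6 4)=[0, 11, 2, 9, 3, 5, 4, 7, 8, 10, 13, 1, 12, 6]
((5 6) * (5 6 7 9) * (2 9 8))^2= ((2 9 5 7 8))^2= (2 5 8 9 7)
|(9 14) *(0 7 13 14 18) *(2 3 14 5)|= 9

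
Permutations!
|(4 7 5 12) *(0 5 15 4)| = |(0 5 12)(4 7 15)| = 3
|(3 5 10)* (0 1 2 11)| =12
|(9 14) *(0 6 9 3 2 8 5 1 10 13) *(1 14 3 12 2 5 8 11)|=|(0 6 9 3 5 14 12 2 11 1 10 13)|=12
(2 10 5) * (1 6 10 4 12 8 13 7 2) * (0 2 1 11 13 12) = (0 2 4)(1 6 10 5 11 13 7)(8 12) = [2, 6, 4, 3, 0, 11, 10, 1, 12, 9, 5, 13, 8, 7]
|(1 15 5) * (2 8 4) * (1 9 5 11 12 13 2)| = |(1 15 11 12 13 2 8 4)(5 9)| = 8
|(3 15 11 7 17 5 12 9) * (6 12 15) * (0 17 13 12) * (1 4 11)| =|(0 17 5 15 1 4 11 7 13 12 9 3 6)| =13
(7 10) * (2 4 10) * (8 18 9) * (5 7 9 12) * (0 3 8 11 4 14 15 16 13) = (0 3 8 18 12 5 7 2 14 15 16 13)(4 10 9 11) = [3, 1, 14, 8, 10, 7, 6, 2, 18, 11, 9, 4, 5, 0, 15, 16, 13, 17, 12]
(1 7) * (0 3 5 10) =(0 3 5 10)(1 7) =[3, 7, 2, 5, 4, 10, 6, 1, 8, 9, 0]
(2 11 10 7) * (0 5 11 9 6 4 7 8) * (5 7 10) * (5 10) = (0 7 2 9 6 4 5 11 10 8) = [7, 1, 9, 3, 5, 11, 4, 2, 0, 6, 8, 10]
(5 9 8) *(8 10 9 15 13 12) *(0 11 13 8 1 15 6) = (0 11 13 12 1 15 8 5 6)(9 10) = [11, 15, 2, 3, 4, 6, 0, 7, 5, 10, 9, 13, 1, 12, 14, 8]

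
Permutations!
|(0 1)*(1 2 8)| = |(0 2 8 1)| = 4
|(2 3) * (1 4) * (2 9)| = |(1 4)(2 3 9)| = 6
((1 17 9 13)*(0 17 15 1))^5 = ((0 17 9 13)(1 15))^5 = (0 17 9 13)(1 15)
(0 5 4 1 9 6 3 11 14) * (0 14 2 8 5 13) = (14)(0 13)(1 9 6 3 11 2 8 5 4) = [13, 9, 8, 11, 1, 4, 3, 7, 5, 6, 10, 2, 12, 0, 14]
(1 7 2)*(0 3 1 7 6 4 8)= [3, 6, 7, 1, 8, 5, 4, 2, 0]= (0 3 1 6 4 8)(2 7)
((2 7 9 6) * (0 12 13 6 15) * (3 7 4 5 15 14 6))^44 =(0 2 7)(3 15 6)(4 9 12)(5 14 13)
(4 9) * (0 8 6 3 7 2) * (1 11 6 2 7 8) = (0 1 11 6 3 8 2)(4 9) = [1, 11, 0, 8, 9, 5, 3, 7, 2, 4, 10, 6]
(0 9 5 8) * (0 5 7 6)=(0 9 7 6)(5 8)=[9, 1, 2, 3, 4, 8, 0, 6, 5, 7]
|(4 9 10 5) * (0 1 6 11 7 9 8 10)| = 12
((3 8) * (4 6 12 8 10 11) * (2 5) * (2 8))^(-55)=(2 12 6 4 11 10 3 8 5)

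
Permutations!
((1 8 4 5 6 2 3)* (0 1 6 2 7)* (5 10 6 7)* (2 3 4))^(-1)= (0 7 3 5 6 10 4 2 8 1)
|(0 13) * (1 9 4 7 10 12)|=|(0 13)(1 9 4 7 10 12)|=6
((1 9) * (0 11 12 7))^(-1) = (0 7 12 11)(1 9)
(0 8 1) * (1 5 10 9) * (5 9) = (0 8 9 1)(5 10) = [8, 0, 2, 3, 4, 10, 6, 7, 9, 1, 5]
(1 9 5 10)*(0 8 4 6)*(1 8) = (0 1 9 5 10 8 4 6) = [1, 9, 2, 3, 6, 10, 0, 7, 4, 5, 8]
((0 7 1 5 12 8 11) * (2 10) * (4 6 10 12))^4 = ((0 7 1 5 4 6 10 2 12 8 11))^4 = (0 4 12 7 6 8 1 10 11 5 2)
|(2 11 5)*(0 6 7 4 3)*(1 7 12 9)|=24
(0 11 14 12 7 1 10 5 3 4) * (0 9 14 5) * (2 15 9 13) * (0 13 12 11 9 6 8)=[9, 10, 15, 4, 12, 3, 8, 1, 0, 14, 13, 5, 7, 2, 11, 6]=(0 9 14 11 5 3 4 12 7 1 10 13 2 15 6 8)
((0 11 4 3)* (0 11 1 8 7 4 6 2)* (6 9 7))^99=(0 2 6 8 1)(3 4 7 9 11)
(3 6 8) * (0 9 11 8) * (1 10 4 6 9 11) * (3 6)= (0 11 8 6)(1 10 4 3 9)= [11, 10, 2, 9, 3, 5, 0, 7, 6, 1, 4, 8]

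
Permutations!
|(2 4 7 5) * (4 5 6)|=6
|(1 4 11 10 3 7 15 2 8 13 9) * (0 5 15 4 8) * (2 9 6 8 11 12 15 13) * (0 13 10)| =44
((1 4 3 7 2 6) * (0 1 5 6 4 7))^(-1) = ((0 1 7 2 4 3)(5 6))^(-1) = (0 3 4 2 7 1)(5 6)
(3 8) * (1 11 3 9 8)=(1 11 3)(8 9)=[0, 11, 2, 1, 4, 5, 6, 7, 9, 8, 10, 3]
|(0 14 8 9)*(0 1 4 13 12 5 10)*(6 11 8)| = |(0 14 6 11 8 9 1 4 13 12 5 10)| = 12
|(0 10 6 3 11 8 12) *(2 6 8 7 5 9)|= 28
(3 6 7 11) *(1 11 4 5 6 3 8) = (1 11 8)(4 5 6 7) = [0, 11, 2, 3, 5, 6, 7, 4, 1, 9, 10, 8]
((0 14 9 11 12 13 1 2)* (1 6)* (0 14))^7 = (1 6 13 12 11 9 14 2)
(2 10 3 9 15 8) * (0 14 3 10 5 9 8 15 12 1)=(15)(0 14 3 8 2 5 9 12 1)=[14, 0, 5, 8, 4, 9, 6, 7, 2, 12, 10, 11, 1, 13, 3, 15]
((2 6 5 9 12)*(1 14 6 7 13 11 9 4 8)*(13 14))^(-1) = (1 8 4 5 6 14 7 2 12 9 11 13)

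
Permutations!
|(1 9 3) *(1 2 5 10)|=|(1 9 3 2 5 10)|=6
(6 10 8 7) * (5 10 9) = (5 10 8 7 6 9) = [0, 1, 2, 3, 4, 10, 9, 6, 7, 5, 8]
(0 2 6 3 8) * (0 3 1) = [2, 0, 6, 8, 4, 5, 1, 7, 3] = (0 2 6 1)(3 8)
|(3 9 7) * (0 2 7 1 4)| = 7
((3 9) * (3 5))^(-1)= (3 5 9)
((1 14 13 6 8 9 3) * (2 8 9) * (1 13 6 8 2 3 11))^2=((1 14 6 9 11)(3 13 8))^2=(1 6 11 14 9)(3 8 13)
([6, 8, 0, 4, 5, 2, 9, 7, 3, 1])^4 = (0 8 2 1 5 9 4 6 3)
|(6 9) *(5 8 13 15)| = |(5 8 13 15)(6 9)| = 4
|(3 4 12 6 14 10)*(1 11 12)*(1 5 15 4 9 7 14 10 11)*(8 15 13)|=|(3 9 7 14 11 12 6 10)(4 5 13 8 15)|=40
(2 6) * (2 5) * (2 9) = (2 6 5 9) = [0, 1, 6, 3, 4, 9, 5, 7, 8, 2]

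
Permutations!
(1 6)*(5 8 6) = [0, 5, 2, 3, 4, 8, 1, 7, 6] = (1 5 8 6)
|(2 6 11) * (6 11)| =2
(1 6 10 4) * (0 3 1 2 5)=(0 3 1 6 10 4 2 5)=[3, 6, 5, 1, 2, 0, 10, 7, 8, 9, 4]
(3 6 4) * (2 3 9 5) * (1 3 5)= (1 3 6 4 9)(2 5)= [0, 3, 5, 6, 9, 2, 4, 7, 8, 1]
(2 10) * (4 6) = (2 10)(4 6) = [0, 1, 10, 3, 6, 5, 4, 7, 8, 9, 2]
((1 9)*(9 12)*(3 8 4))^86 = (1 9 12)(3 4 8)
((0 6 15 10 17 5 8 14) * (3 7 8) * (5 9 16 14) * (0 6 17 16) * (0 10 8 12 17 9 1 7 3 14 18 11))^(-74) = (0 18 10)(1 12)(5 14 6 15 8)(7 17)(9 11 16)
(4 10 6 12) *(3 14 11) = (3 14 11)(4 10 6 12) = [0, 1, 2, 14, 10, 5, 12, 7, 8, 9, 6, 3, 4, 13, 11]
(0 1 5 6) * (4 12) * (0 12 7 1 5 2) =[5, 2, 0, 3, 7, 6, 12, 1, 8, 9, 10, 11, 4] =(0 5 6 12 4 7 1 2)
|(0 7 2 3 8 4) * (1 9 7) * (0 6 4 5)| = 8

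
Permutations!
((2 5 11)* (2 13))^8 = (13)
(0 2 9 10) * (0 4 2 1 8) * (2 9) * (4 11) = [1, 8, 2, 3, 9, 5, 6, 7, 0, 10, 11, 4] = (0 1 8)(4 9 10 11)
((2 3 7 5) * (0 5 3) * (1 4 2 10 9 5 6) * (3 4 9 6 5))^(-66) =(0 1 4 10 3)(2 6 7 5 9) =((0 5 10 6 1 9 3 7 4 2))^(-66)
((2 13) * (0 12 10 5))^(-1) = (0 5 10 12)(2 13)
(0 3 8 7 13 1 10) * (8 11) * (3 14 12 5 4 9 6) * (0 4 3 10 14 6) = [6, 14, 2, 11, 9, 3, 10, 13, 7, 0, 4, 8, 5, 1, 12] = (0 6 10 4 9)(1 14 12 5 3 11 8 7 13)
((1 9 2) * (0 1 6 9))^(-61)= ((0 1)(2 6 9))^(-61)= (0 1)(2 9 6)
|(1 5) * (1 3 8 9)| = 5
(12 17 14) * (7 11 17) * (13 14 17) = (17)(7 11 13 14 12) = [0, 1, 2, 3, 4, 5, 6, 11, 8, 9, 10, 13, 7, 14, 12, 15, 16, 17]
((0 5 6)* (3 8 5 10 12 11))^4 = (0 3)(5 12)(6 11)(8 10)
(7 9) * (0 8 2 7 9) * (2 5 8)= (9)(0 2 7)(5 8)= [2, 1, 7, 3, 4, 8, 6, 0, 5, 9]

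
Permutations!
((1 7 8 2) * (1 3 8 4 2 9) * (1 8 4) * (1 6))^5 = ((1 7 6)(2 3 4)(8 9))^5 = (1 6 7)(2 4 3)(8 9)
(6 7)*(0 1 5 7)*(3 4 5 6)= (0 1 6)(3 4 5 7)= [1, 6, 2, 4, 5, 7, 0, 3]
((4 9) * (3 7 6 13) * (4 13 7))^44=((3 4 9 13)(6 7))^44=(13)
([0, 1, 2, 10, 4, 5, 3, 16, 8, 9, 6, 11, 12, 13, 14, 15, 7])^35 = (3 6 10)(7 16)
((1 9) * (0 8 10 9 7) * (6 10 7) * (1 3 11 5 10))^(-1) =((0 8 7)(1 6)(3 11 5 10 9))^(-1) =(0 7 8)(1 6)(3 9 10 5 11)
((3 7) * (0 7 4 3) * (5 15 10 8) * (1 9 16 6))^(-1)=(0 7)(1 6 16 9)(3 4)(5 8 10 15)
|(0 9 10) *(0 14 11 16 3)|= |(0 9 10 14 11 16 3)|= 7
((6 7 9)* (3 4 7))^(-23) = (3 7 6 4 9) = ((3 4 7 9 6))^(-23)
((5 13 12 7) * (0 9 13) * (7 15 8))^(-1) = (0 5 7 8 15 12 13 9)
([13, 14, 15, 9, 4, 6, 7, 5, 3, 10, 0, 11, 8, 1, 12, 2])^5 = (0 8 13 3 1 9 14 10 12)(2 15)(5 7 6)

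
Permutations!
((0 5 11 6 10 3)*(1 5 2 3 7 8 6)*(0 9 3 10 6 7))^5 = (0 10 2)(1 11 5)(3 9)(7 8)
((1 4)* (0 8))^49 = ((0 8)(1 4))^49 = (0 8)(1 4)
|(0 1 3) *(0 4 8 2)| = 6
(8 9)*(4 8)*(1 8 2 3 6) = (1 8 9 4 2 3 6) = [0, 8, 3, 6, 2, 5, 1, 7, 9, 4]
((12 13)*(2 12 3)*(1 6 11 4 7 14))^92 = (1 11 7)(4 14 6)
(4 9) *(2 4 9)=[0, 1, 4, 3, 2, 5, 6, 7, 8, 9]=(9)(2 4)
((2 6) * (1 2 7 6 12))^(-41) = ((1 2 12)(6 7))^(-41) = (1 2 12)(6 7)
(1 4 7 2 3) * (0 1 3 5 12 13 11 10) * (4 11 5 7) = [1, 11, 7, 3, 4, 12, 6, 2, 8, 9, 0, 10, 13, 5] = (0 1 11 10)(2 7)(5 12 13)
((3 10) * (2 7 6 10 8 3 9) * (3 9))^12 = ((2 7 6 10 3 8 9))^12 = (2 8 10 7 9 3 6)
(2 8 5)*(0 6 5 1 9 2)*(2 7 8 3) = (0 6 5)(1 9 7 8)(2 3) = [6, 9, 3, 2, 4, 0, 5, 8, 1, 7]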